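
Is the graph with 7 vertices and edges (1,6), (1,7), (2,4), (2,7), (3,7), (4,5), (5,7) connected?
Yes (BFS from 1 visits [1, 6, 7, 2, 3, 5, 4] — all 7 vertices reached)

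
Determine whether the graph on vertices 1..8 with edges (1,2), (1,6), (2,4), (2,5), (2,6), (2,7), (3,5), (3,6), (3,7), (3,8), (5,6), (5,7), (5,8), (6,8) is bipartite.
No (odd cycle of length 3: 2 -> 1 -> 6 -> 2)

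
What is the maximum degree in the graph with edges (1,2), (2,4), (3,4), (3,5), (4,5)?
3 (attained at vertex 4)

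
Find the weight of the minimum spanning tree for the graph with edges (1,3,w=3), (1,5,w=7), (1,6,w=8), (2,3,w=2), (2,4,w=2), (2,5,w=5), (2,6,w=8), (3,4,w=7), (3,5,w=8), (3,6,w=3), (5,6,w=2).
12 (MST edges: (1,3,w=3), (2,3,w=2), (2,4,w=2), (3,6,w=3), (5,6,w=2); sum of weights 3 + 2 + 2 + 3 + 2 = 12)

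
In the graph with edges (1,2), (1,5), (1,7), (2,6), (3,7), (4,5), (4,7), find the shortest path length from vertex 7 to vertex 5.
2 (path: 7 -> 4 -> 5, 2 edges)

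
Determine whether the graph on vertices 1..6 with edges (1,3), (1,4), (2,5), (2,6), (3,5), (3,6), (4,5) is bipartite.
Yes. Partition: {1, 5, 6}, {2, 3, 4}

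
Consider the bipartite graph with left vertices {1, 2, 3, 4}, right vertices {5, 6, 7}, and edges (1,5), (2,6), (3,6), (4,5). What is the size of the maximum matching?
2 (matching: (1,5), (2,6); upper bound min(|L|,|R|) = min(4,3) = 3)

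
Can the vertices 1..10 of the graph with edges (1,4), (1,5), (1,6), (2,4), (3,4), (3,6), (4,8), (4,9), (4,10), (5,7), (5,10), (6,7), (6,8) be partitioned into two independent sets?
Yes. Partition: {1, 2, 3, 7, 8, 9, 10}, {4, 5, 6}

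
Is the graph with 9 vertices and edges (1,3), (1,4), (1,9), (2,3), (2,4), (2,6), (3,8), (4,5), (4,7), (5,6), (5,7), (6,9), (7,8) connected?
Yes (BFS from 1 visits [1, 3, 4, 9, 2, 8, 5, 7, 6] — all 9 vertices reached)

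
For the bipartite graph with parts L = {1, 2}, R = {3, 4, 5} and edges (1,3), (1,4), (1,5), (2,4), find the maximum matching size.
2 (matching: (1,5), (2,4); upper bound min(|L|,|R|) = min(2,3) = 2)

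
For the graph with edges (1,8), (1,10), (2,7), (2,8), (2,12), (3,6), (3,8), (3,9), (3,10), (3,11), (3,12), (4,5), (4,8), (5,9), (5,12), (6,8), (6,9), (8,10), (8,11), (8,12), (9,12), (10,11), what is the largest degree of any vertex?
8 (attained at vertex 8)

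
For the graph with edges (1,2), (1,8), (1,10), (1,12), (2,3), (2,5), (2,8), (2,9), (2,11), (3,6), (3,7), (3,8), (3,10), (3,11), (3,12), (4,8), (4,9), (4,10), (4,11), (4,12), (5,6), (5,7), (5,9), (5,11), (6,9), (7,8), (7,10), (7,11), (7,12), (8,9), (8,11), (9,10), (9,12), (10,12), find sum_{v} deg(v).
68 (handshake: sum of degrees = 2|E| = 2 x 34 = 68)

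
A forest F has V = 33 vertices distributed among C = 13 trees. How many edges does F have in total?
20 (Each of the 13 component trees on V_i vertices has V_i - 1 edges; summing gives V - C = 33 - 13 = 20)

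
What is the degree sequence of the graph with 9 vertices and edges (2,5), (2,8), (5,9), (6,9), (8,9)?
[3, 2, 2, 2, 1, 0, 0, 0, 0] (degrees: deg(1)=0, deg(2)=2, deg(3)=0, deg(4)=0, deg(5)=2, deg(6)=1, deg(7)=0, deg(8)=2, deg(9)=3)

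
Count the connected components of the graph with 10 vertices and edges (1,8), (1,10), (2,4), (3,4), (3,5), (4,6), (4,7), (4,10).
2 (components: {1, 2, 3, 4, 5, 6, 7, 8, 10}, {9})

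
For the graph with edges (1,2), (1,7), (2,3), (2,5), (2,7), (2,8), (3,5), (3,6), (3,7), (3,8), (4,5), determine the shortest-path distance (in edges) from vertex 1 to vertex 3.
2 (path: 1 -> 7 -> 3, 2 edges)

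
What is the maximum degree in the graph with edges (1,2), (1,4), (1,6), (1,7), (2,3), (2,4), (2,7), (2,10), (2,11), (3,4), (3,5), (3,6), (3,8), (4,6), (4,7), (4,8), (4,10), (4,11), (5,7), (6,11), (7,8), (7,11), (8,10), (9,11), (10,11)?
8 (attained at vertex 4)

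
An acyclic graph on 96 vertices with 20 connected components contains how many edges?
76 (Each of the 20 component trees on V_i vertices has V_i - 1 edges; summing gives V - C = 96 - 20 = 76)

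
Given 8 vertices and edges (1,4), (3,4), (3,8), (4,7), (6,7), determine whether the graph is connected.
No, it has 3 components: {1, 3, 4, 6, 7, 8}, {2}, {5}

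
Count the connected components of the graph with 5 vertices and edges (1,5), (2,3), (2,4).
2 (components: {1, 5}, {2, 3, 4})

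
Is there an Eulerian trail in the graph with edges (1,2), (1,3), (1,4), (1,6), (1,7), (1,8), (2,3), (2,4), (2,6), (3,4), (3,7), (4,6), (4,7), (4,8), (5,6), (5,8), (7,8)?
Yes — and in fact it has an Eulerian circuit (the graph is connected and all 8 vertices have even degree)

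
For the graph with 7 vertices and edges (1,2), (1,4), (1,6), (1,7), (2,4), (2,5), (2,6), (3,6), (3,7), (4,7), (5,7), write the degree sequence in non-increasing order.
[4, 4, 4, 3, 3, 2, 2] (degrees: deg(1)=4, deg(2)=4, deg(3)=2, deg(4)=3, deg(5)=2, deg(6)=3, deg(7)=4)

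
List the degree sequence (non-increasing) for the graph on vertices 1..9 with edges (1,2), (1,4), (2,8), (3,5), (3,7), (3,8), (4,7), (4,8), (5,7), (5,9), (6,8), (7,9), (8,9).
[5, 4, 3, 3, 3, 3, 2, 2, 1] (degrees: deg(1)=2, deg(2)=2, deg(3)=3, deg(4)=3, deg(5)=3, deg(6)=1, deg(7)=4, deg(8)=5, deg(9)=3)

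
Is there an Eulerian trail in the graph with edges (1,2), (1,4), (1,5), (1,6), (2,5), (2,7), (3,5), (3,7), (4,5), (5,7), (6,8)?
No (4 vertices have odd degree: {2, 5, 7, 8}; Eulerian path requires 0 or 2)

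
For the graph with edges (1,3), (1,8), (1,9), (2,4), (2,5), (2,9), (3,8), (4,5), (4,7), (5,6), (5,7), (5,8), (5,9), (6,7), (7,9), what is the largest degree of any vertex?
6 (attained at vertex 5)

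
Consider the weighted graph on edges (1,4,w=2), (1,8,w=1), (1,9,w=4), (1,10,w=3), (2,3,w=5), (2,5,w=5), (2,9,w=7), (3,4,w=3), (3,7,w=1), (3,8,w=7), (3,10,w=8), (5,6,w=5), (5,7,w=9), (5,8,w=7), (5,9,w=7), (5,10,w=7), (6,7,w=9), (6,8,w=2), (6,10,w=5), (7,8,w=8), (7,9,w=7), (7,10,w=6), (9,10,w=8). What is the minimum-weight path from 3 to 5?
10 (path: 3 -> 2 -> 5; weights 5 + 5 = 10)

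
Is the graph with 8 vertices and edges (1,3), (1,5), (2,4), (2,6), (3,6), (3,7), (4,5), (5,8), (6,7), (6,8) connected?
Yes (BFS from 1 visits [1, 3, 5, 6, 7, 4, 8, 2] — all 8 vertices reached)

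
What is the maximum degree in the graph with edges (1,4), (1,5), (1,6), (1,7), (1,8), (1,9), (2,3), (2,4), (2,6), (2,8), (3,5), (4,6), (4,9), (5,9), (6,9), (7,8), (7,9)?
6 (attained at vertex 1)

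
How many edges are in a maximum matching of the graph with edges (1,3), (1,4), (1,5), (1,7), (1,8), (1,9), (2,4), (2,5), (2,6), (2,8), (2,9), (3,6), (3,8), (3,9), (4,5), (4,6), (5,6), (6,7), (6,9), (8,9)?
4 (matching: (1,5), (2,9), (3,8), (6,7); upper bound floor(n/2) = floor(9/2) = 4)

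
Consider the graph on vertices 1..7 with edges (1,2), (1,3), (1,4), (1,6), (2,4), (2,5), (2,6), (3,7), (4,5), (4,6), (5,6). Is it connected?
Yes (BFS from 1 visits [1, 2, 3, 4, 6, 5, 7] — all 7 vertices reached)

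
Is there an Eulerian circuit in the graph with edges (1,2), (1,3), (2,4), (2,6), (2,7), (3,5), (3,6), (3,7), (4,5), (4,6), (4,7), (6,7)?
Yes (the graph is connected and all 7 vertices have even degree)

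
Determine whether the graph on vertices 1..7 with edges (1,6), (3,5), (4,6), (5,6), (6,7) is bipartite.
Yes. Partition: {1, 2, 4, 5, 7}, {3, 6}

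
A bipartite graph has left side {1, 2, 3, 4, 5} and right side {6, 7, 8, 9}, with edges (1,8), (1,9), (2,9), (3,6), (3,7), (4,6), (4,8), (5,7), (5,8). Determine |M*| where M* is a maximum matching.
4 (matching: (1,9), (3,7), (4,6), (5,8); upper bound min(|L|,|R|) = min(5,4) = 4)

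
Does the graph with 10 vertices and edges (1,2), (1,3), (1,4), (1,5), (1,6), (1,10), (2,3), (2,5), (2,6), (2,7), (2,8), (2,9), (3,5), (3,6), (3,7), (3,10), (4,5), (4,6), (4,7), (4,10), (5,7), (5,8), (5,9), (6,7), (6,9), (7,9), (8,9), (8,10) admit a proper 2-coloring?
No (odd cycle of length 3: 4 -> 1 -> 10 -> 4)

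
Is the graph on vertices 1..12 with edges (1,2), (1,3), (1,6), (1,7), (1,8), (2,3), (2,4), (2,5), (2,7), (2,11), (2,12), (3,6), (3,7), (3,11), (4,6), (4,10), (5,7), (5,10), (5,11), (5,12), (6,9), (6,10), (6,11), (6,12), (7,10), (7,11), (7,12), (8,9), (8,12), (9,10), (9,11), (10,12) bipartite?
No (odd cycle of length 3: 6 -> 1 -> 3 -> 6)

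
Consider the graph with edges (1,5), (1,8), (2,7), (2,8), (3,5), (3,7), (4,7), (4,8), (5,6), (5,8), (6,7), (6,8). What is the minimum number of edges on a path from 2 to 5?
2 (path: 2 -> 8 -> 5, 2 edges)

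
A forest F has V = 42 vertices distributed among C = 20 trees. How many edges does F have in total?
22 (Each of the 20 component trees on V_i vertices has V_i - 1 edges; summing gives V - C = 42 - 20 = 22)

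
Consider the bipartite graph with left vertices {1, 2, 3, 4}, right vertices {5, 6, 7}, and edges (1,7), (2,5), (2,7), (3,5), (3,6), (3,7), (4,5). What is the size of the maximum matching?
3 (matching: (1,7), (2,5), (3,6); upper bound min(|L|,|R|) = min(4,3) = 3)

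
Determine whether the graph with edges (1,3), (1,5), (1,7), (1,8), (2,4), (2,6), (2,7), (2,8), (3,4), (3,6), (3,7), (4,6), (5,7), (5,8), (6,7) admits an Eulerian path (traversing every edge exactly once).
No (4 vertices have odd degree: {4, 5, 7, 8}; Eulerian path requires 0 or 2)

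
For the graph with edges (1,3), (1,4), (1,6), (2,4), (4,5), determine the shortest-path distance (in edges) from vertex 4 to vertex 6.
2 (path: 4 -> 1 -> 6, 2 edges)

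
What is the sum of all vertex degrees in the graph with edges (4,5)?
2 (handshake: sum of degrees = 2|E| = 2 x 1 = 2)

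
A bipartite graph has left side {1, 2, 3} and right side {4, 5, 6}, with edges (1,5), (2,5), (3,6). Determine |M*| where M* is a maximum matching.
2 (matching: (1,5), (3,6); upper bound min(|L|,|R|) = min(3,3) = 3)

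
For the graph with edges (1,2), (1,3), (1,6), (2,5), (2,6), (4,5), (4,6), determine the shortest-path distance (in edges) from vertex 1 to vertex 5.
2 (path: 1 -> 2 -> 5, 2 edges)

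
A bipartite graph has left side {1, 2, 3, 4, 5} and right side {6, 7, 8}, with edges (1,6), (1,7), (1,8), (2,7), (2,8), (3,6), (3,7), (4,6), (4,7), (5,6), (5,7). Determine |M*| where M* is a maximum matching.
3 (matching: (1,8), (2,7), (3,6); upper bound min(|L|,|R|) = min(5,3) = 3)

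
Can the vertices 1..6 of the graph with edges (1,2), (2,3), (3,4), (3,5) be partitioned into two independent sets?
Yes. Partition: {1, 3, 6}, {2, 4, 5}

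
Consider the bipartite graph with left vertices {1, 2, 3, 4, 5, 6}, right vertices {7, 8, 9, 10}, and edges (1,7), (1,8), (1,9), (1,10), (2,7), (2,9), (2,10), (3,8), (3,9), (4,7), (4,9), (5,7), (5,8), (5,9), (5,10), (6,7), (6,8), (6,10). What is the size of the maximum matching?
4 (matching: (1,10), (2,9), (3,8), (4,7); upper bound min(|L|,|R|) = min(6,4) = 4)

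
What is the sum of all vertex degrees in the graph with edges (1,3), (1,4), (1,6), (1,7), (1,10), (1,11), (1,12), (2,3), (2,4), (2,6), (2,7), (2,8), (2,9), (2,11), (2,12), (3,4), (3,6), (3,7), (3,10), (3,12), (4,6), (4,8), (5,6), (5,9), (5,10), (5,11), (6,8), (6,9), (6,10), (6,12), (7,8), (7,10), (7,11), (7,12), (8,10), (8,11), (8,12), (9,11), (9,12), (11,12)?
80 (handshake: sum of degrees = 2|E| = 2 x 40 = 80)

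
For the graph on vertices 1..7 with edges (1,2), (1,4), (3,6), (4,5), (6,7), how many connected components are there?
2 (components: {1, 2, 4, 5}, {3, 6, 7})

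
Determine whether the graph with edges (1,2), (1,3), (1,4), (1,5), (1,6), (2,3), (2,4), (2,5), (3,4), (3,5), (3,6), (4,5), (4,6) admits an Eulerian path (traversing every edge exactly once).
No (4 vertices have odd degree: {1, 3, 4, 6}; Eulerian path requires 0 or 2)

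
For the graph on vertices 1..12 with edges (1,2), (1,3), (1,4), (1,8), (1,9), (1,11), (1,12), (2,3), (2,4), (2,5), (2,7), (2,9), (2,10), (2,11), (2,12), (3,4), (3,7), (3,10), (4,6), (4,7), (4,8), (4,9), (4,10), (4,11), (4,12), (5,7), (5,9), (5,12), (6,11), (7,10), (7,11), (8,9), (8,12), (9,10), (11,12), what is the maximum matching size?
6 (matching: (1,8), (2,10), (3,7), (4,6), (5,9), (11,12); upper bound floor(n/2) = floor(12/2) = 6)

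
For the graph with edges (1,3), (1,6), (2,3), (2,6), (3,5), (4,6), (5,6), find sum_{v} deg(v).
14 (handshake: sum of degrees = 2|E| = 2 x 7 = 14)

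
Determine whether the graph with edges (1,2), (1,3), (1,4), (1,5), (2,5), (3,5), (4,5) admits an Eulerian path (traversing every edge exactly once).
Yes — and in fact it has an Eulerian circuit (the graph is connected and all 5 vertices have even degree)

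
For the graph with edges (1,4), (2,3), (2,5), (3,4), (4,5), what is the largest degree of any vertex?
3 (attained at vertex 4)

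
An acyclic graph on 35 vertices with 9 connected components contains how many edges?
26 (Each of the 9 component trees on V_i vertices has V_i - 1 edges; summing gives V - C = 35 - 9 = 26)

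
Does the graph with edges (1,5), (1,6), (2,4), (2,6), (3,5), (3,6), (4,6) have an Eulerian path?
Yes — and in fact it has an Eulerian circuit (the graph is connected and all 6 vertices have even degree)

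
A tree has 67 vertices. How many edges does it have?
66 (A tree on V vertices has V - 1 edges, so 67 - 1 = 66)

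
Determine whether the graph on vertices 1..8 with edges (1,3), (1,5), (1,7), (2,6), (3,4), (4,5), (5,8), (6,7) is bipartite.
Yes. Partition: {1, 4, 6, 8}, {2, 3, 5, 7}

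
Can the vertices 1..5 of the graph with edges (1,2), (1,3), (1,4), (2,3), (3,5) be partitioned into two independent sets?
No (odd cycle of length 3: 3 -> 1 -> 2 -> 3)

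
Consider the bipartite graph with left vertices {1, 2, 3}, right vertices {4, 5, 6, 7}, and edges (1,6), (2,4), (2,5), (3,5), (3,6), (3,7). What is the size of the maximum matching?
3 (matching: (1,6), (2,5), (3,7); upper bound min(|L|,|R|) = min(3,4) = 3)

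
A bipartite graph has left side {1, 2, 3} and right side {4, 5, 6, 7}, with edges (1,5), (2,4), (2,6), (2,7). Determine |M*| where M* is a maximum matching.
2 (matching: (1,5), (2,7); upper bound min(|L|,|R|) = min(3,4) = 3)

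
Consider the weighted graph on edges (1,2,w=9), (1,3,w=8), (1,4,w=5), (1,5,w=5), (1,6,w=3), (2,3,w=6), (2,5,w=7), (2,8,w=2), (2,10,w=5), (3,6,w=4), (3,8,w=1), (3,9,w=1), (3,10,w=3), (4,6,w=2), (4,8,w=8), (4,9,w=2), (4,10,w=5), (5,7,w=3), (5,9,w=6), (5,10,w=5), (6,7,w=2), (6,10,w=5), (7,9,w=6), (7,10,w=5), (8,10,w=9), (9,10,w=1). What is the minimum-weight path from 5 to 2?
7 (path: 5 -> 2; weights 7 = 7)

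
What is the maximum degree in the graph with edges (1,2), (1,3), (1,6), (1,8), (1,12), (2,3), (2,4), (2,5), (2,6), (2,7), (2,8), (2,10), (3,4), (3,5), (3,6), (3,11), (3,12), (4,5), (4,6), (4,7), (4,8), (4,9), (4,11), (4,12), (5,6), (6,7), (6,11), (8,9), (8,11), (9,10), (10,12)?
9 (attained at vertex 4)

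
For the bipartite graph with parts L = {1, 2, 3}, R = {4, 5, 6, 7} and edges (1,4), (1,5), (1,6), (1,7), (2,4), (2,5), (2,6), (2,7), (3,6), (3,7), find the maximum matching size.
3 (matching: (1,7), (2,5), (3,6); upper bound min(|L|,|R|) = min(3,4) = 3)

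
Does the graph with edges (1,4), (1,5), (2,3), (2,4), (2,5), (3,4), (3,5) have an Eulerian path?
No (4 vertices have odd degree: {2, 3, 4, 5}; Eulerian path requires 0 or 2)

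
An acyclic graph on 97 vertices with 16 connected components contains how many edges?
81 (Each of the 16 component trees on V_i vertices has V_i - 1 edges; summing gives V - C = 97 - 16 = 81)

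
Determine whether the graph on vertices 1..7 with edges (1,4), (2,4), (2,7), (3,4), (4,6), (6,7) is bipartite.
Yes. Partition: {1, 2, 3, 5, 6}, {4, 7}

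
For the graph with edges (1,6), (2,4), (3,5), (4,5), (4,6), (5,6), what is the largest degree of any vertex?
3 (attained at vertices 4, 5, 6)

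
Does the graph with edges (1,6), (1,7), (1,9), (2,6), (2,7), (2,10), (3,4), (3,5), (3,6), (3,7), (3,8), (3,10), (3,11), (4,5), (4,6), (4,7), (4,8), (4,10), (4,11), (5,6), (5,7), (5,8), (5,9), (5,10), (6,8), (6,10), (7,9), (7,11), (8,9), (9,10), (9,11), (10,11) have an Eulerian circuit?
No (10 vertices have odd degree: {1, 2, 3, 4, 5, 6, 7, 8, 10, 11}; Eulerian circuit requires 0)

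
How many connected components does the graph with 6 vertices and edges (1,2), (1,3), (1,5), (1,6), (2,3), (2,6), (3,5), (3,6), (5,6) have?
2 (components: {1, 2, 3, 5, 6}, {4})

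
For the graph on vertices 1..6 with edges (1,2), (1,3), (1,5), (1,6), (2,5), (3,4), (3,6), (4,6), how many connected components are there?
1 (components: {1, 2, 3, 4, 5, 6})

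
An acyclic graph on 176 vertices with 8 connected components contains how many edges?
168 (Each of the 8 component trees on V_i vertices has V_i - 1 edges; summing gives V - C = 176 - 8 = 168)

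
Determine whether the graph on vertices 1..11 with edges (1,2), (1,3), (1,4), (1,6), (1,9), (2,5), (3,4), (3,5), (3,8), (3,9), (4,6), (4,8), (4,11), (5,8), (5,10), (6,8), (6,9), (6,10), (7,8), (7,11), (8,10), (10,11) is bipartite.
No (odd cycle of length 3: 4 -> 1 -> 3 -> 4)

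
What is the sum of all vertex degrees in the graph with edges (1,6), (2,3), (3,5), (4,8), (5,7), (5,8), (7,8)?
14 (handshake: sum of degrees = 2|E| = 2 x 7 = 14)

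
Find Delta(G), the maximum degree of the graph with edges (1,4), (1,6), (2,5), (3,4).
2 (attained at vertices 1, 4)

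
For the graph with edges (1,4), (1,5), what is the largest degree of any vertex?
2 (attained at vertex 1)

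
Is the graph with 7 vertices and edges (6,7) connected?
No, it has 6 components: {1}, {2}, {3}, {4}, {5}, {6, 7}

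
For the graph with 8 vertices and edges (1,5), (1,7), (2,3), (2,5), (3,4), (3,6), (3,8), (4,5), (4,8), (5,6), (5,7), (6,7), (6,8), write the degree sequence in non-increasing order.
[5, 4, 4, 3, 3, 3, 2, 2] (degrees: deg(1)=2, deg(2)=2, deg(3)=4, deg(4)=3, deg(5)=5, deg(6)=4, deg(7)=3, deg(8)=3)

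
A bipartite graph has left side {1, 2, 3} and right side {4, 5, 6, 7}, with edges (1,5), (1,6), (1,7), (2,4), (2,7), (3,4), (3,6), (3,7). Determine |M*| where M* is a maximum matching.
3 (matching: (1,5), (2,7), (3,6); upper bound min(|L|,|R|) = min(3,4) = 3)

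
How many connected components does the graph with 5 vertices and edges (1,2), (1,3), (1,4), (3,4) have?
2 (components: {1, 2, 3, 4}, {5})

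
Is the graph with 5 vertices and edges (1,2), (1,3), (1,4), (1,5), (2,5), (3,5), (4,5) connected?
Yes (BFS from 1 visits [1, 2, 3, 4, 5] — all 5 vertices reached)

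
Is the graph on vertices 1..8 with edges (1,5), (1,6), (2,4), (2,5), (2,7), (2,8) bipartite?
Yes. Partition: {1, 2, 3}, {4, 5, 6, 7, 8}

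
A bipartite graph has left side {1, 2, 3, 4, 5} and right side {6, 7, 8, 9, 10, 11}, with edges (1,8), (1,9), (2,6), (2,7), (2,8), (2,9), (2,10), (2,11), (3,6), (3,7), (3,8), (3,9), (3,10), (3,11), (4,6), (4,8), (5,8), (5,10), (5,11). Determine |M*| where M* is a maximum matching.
5 (matching: (1,9), (2,11), (3,7), (4,8), (5,10); upper bound min(|L|,|R|) = min(5,6) = 5)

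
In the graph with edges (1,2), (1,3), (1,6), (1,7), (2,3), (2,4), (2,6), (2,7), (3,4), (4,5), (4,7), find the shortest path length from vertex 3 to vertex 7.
2 (path: 3 -> 4 -> 7, 2 edges)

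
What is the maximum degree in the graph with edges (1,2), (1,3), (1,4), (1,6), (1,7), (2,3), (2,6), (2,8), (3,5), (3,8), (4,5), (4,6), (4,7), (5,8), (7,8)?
5 (attained at vertex 1)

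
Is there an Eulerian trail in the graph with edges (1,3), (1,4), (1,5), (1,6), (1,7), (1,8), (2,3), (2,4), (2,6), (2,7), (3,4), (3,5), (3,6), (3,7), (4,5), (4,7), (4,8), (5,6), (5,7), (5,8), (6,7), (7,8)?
Yes (the graph is connected and exactly 2 vertices have odd degree: {6, 7}; any Eulerian path must start and end at those)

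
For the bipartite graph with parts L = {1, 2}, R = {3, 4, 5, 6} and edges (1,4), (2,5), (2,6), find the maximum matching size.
2 (matching: (1,4), (2,6); upper bound min(|L|,|R|) = min(2,4) = 2)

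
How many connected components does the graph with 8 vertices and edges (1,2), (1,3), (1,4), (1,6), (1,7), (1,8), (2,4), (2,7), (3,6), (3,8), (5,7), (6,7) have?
1 (components: {1, 2, 3, 4, 5, 6, 7, 8})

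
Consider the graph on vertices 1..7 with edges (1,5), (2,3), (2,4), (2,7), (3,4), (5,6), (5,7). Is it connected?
Yes (BFS from 1 visits [1, 5, 6, 7, 2, 3, 4] — all 7 vertices reached)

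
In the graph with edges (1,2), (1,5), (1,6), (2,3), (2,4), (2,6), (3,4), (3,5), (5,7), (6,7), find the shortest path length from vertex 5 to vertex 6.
2 (path: 5 -> 1 -> 6, 2 edges)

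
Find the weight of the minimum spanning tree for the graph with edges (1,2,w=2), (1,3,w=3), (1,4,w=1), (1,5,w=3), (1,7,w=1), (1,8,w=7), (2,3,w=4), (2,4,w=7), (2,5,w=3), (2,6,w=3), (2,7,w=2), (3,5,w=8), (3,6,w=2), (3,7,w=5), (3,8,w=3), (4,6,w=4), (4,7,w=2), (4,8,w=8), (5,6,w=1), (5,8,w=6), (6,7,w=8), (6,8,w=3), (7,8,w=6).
13 (MST edges: (1,2,w=2), (1,3,w=3), (1,4,w=1), (1,7,w=1), (3,6,w=2), (3,8,w=3), (5,6,w=1); sum of weights 2 + 3 + 1 + 1 + 2 + 3 + 1 = 13)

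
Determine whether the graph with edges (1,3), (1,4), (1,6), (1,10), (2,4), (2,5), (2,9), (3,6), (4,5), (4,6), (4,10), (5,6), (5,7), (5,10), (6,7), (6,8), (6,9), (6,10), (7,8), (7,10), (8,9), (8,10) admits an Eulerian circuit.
No (4 vertices have odd degree: {2, 4, 5, 9}; Eulerian circuit requires 0)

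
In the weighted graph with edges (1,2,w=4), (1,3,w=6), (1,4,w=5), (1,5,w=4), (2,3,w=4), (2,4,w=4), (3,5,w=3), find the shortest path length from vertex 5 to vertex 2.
7 (path: 5 -> 3 -> 2; weights 3 + 4 = 7)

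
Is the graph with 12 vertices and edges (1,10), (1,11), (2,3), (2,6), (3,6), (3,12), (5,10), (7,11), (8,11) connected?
No, it has 4 components: {1, 5, 7, 8, 10, 11}, {2, 3, 6, 12}, {4}, {9}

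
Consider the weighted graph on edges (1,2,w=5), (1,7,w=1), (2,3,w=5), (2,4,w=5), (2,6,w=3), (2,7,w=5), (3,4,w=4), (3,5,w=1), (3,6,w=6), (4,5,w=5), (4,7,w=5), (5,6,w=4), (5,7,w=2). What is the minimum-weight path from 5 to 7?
2 (path: 5 -> 7; weights 2 = 2)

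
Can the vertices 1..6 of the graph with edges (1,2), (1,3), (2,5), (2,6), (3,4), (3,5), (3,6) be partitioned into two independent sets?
Yes. Partition: {1, 4, 5, 6}, {2, 3}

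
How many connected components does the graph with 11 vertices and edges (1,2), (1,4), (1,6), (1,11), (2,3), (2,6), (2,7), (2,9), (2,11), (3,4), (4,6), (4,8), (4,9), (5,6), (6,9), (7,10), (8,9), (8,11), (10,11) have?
1 (components: {1, 2, 3, 4, 5, 6, 7, 8, 9, 10, 11})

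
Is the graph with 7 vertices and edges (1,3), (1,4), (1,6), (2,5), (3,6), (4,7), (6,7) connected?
No, it has 2 components: {1, 3, 4, 6, 7}, {2, 5}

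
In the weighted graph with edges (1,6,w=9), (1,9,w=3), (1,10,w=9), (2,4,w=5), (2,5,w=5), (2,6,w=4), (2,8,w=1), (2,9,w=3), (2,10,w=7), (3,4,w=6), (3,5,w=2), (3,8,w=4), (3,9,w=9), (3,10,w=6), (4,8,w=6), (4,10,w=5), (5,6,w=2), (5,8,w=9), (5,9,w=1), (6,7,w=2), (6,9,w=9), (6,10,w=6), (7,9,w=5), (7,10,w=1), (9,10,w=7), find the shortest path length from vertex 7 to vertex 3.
6 (path: 7 -> 6 -> 5 -> 3; weights 2 + 2 + 2 = 6)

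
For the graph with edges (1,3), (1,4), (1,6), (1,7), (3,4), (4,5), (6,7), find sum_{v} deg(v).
14 (handshake: sum of degrees = 2|E| = 2 x 7 = 14)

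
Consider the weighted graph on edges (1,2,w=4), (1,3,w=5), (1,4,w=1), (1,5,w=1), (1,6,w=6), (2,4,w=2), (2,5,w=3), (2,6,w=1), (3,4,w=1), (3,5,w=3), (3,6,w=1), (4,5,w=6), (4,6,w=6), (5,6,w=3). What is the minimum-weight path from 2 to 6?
1 (path: 2 -> 6; weights 1 = 1)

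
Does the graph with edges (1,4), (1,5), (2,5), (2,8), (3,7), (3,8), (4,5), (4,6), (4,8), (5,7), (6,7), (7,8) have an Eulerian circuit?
Yes (the graph is connected and all 8 vertices have even degree)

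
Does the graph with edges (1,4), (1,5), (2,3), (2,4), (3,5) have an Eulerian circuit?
Yes (the graph is connected and all 5 vertices have even degree)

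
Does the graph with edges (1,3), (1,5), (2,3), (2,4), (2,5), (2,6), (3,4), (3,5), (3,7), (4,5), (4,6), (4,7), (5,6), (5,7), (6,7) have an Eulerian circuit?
No (2 vertices have odd degree: {3, 4}; Eulerian circuit requires 0)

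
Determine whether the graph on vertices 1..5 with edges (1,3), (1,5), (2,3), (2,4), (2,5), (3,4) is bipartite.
No (odd cycle of length 5: 2 -> 5 -> 1 -> 3 -> 4 -> 2)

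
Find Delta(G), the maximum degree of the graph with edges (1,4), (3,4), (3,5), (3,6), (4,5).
3 (attained at vertices 3, 4)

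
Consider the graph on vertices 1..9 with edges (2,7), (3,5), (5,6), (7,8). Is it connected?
No, it has 5 components: {1}, {2, 7, 8}, {3, 5, 6}, {4}, {9}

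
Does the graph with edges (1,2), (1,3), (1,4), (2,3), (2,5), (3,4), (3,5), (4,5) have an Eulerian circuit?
No (4 vertices have odd degree: {1, 2, 4, 5}; Eulerian circuit requires 0)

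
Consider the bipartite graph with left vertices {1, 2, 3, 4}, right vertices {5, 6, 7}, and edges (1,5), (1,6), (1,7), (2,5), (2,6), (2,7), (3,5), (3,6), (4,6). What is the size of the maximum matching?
3 (matching: (1,7), (2,6), (3,5); upper bound min(|L|,|R|) = min(4,3) = 3)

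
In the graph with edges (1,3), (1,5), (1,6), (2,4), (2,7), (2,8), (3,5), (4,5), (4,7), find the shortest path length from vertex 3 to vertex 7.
3 (path: 3 -> 5 -> 4 -> 7, 3 edges)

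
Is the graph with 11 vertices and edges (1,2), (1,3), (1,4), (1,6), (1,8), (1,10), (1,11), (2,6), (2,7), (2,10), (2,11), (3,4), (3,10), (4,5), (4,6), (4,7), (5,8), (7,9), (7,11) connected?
Yes (BFS from 1 visits [1, 2, 3, 4, 6, 8, 10, 11, 7, 5, 9] — all 11 vertices reached)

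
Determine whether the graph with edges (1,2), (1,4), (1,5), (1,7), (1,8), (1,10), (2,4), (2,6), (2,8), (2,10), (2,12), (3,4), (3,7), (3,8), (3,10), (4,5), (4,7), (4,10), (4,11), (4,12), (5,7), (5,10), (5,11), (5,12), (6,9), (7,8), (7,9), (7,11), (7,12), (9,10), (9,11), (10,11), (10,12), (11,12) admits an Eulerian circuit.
Yes (the graph is connected and all 12 vertices have even degree)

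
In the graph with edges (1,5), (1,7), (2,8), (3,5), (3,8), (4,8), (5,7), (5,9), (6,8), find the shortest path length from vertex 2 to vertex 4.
2 (path: 2 -> 8 -> 4, 2 edges)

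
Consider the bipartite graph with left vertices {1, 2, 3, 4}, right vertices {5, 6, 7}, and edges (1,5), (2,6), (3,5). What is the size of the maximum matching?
2 (matching: (1,5), (2,6); upper bound min(|L|,|R|) = min(4,3) = 3)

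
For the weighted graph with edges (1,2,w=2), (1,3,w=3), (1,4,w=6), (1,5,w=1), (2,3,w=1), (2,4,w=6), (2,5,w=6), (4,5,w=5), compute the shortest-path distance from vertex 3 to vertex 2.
1 (path: 3 -> 2; weights 1 = 1)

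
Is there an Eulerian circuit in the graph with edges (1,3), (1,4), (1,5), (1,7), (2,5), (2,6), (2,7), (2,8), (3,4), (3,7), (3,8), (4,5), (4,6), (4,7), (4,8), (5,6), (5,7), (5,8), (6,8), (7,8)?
Yes (the graph is connected and all 8 vertices have even degree)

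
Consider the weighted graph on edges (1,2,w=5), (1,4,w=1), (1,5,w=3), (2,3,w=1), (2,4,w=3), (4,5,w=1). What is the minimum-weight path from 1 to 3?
5 (path: 1 -> 4 -> 2 -> 3; weights 1 + 3 + 1 = 5)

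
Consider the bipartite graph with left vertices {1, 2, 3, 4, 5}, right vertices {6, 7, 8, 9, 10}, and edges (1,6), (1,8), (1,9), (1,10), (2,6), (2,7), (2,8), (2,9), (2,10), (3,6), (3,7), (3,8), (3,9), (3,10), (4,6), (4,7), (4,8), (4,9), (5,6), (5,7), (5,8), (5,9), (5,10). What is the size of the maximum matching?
5 (matching: (1,10), (2,9), (3,8), (4,7), (5,6); upper bound min(|L|,|R|) = min(5,5) = 5)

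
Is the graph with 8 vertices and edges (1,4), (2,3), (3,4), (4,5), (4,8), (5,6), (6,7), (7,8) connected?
Yes (BFS from 1 visits [1, 4, 3, 5, 8, 2, 6, 7] — all 8 vertices reached)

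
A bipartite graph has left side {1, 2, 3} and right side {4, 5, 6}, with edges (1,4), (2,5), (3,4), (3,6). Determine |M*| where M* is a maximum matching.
3 (matching: (1,4), (2,5), (3,6); upper bound min(|L|,|R|) = min(3,3) = 3)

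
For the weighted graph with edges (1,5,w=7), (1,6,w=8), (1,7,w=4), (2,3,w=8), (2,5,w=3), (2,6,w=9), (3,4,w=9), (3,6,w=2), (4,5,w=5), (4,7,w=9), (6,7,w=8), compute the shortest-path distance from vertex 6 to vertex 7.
8 (path: 6 -> 7; weights 8 = 8)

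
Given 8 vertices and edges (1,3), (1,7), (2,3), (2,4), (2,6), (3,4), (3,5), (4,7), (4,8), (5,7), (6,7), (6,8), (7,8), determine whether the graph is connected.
Yes (BFS from 1 visits [1, 3, 7, 2, 4, 5, 6, 8] — all 8 vertices reached)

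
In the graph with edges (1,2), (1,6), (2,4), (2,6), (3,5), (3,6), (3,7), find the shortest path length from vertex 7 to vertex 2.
3 (path: 7 -> 3 -> 6 -> 2, 3 edges)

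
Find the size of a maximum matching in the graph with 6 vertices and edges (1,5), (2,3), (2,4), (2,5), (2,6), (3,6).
3 (matching: (1,5), (2,4), (3,6); upper bound floor(n/2) = floor(6/2) = 3)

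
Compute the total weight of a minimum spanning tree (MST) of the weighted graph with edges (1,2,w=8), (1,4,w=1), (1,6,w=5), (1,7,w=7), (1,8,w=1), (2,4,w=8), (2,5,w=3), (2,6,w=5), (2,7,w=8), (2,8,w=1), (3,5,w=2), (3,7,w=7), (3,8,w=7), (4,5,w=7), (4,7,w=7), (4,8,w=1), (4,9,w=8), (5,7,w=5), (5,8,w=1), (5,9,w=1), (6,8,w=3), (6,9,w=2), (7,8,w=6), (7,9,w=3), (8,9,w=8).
12 (MST edges: (1,4,w=1), (1,8,w=1), (2,8,w=1), (3,5,w=2), (5,8,w=1), (5,9,w=1), (6,9,w=2), (7,9,w=3); sum of weights 1 + 1 + 1 + 2 + 1 + 1 + 2 + 3 = 12)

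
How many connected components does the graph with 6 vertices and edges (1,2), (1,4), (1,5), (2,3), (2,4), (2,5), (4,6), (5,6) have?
1 (components: {1, 2, 3, 4, 5, 6})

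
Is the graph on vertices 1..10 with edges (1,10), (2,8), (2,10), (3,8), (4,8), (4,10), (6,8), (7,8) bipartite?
Yes. Partition: {1, 2, 3, 4, 5, 6, 7, 9}, {8, 10}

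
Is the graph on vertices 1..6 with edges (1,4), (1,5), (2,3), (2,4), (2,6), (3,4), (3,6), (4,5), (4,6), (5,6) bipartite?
No (odd cycle of length 3: 4 -> 1 -> 5 -> 4)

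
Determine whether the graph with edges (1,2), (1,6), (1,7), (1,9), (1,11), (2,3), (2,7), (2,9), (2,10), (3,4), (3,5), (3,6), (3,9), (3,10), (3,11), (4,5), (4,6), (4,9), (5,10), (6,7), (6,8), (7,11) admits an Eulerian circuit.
No (8 vertices have odd degree: {1, 2, 3, 5, 6, 8, 10, 11}; Eulerian circuit requires 0)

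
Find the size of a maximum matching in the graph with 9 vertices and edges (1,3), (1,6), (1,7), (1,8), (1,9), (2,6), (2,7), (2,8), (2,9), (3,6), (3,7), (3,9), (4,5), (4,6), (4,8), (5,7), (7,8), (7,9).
4 (matching: (1,9), (2,6), (4,8), (5,7); upper bound floor(n/2) = floor(9/2) = 4)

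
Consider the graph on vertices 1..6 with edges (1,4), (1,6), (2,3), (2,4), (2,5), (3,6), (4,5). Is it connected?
Yes (BFS from 1 visits [1, 4, 6, 2, 5, 3] — all 6 vertices reached)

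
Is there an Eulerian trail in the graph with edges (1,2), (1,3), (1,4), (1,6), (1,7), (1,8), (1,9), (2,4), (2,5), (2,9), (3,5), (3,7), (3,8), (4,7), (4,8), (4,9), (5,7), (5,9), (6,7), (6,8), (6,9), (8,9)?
No (4 vertices have odd degree: {1, 4, 7, 8}; Eulerian path requires 0 or 2)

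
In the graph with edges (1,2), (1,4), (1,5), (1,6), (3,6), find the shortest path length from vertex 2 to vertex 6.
2 (path: 2 -> 1 -> 6, 2 edges)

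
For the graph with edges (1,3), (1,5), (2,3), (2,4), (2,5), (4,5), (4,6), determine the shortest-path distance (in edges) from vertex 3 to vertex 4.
2 (path: 3 -> 2 -> 4, 2 edges)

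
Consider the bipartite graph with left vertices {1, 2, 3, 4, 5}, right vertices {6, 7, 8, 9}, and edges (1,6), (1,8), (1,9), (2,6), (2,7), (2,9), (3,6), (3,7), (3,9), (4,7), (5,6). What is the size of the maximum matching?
4 (matching: (1,8), (2,9), (3,7), (5,6); upper bound min(|L|,|R|) = min(5,4) = 4)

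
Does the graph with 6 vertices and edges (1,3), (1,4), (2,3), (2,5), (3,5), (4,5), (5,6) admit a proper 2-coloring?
No (odd cycle of length 3: 5 -> 3 -> 2 -> 5)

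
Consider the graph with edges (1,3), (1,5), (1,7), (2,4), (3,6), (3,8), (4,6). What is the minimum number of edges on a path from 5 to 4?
4 (path: 5 -> 1 -> 3 -> 6 -> 4, 4 edges)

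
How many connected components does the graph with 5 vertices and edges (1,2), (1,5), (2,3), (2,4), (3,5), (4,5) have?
1 (components: {1, 2, 3, 4, 5})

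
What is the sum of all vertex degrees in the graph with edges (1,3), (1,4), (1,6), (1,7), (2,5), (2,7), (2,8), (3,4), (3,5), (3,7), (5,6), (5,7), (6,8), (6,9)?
28 (handshake: sum of degrees = 2|E| = 2 x 14 = 28)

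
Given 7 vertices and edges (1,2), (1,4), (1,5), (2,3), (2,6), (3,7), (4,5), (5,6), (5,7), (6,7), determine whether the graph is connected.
Yes (BFS from 1 visits [1, 2, 4, 5, 3, 6, 7] — all 7 vertices reached)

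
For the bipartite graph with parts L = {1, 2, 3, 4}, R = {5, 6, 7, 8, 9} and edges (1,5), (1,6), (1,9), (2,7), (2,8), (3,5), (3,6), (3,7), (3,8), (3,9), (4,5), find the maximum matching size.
4 (matching: (1,9), (2,8), (3,7), (4,5); upper bound min(|L|,|R|) = min(4,5) = 4)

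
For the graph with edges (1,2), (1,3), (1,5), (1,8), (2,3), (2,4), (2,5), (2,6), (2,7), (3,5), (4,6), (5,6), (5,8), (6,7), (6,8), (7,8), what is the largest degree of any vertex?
6 (attained at vertex 2)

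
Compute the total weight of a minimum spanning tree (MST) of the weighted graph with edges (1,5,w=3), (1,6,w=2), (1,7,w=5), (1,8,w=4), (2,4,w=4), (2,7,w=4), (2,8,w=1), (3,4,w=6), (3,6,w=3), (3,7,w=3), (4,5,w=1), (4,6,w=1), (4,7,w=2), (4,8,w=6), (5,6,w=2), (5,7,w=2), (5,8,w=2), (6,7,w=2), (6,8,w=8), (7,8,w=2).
12 (MST edges: (1,6,w=2), (2,8,w=1), (3,6,w=3), (4,5,w=1), (4,6,w=1), (4,7,w=2), (5,8,w=2); sum of weights 2 + 1 + 3 + 1 + 1 + 2 + 2 = 12)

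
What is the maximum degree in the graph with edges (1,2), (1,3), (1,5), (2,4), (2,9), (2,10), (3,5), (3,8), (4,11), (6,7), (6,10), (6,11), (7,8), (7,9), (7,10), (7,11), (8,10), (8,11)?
5 (attained at vertex 7)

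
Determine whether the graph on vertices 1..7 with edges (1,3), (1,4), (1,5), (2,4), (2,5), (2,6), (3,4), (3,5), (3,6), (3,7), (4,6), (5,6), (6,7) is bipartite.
No (odd cycle of length 3: 3 -> 1 -> 4 -> 3)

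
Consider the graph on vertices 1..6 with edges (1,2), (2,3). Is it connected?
No, it has 4 components: {1, 2, 3}, {4}, {5}, {6}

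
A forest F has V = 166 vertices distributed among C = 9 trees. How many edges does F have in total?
157 (Each of the 9 component trees on V_i vertices has V_i - 1 edges; summing gives V - C = 166 - 9 = 157)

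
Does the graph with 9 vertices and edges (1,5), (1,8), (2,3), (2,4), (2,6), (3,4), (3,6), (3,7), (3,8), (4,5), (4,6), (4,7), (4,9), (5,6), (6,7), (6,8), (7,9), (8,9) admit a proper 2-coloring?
No (odd cycle of length 5: 4 -> 5 -> 1 -> 8 -> 9 -> 4)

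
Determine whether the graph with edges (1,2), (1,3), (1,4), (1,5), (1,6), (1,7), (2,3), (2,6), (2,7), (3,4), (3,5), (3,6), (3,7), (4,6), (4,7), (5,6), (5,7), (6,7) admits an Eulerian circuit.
Yes (the graph is connected and all 7 vertices have even degree)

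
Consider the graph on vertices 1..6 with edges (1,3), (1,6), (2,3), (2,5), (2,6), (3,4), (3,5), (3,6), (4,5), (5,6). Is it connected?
Yes (BFS from 1 visits [1, 3, 6, 2, 4, 5] — all 6 vertices reached)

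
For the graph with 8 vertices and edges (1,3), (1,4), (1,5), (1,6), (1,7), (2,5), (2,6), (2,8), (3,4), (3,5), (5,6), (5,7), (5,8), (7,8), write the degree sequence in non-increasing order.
[6, 5, 3, 3, 3, 3, 3, 2] (degrees: deg(1)=5, deg(2)=3, deg(3)=3, deg(4)=2, deg(5)=6, deg(6)=3, deg(7)=3, deg(8)=3)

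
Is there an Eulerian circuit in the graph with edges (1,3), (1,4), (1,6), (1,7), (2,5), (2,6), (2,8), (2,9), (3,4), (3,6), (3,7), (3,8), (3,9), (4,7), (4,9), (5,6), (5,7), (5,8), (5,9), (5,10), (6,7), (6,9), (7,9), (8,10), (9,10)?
No (2 vertices have odd degree: {9, 10}; Eulerian circuit requires 0)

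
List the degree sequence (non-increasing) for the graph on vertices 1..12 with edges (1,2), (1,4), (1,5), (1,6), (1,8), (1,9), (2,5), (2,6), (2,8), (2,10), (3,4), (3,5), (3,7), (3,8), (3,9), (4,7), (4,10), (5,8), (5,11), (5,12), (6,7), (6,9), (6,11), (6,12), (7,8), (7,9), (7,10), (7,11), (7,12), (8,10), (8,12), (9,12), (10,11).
[8, 7, 6, 6, 6, 5, 5, 5, 5, 5, 4, 4] (degrees: deg(1)=6, deg(2)=5, deg(3)=5, deg(4)=4, deg(5)=6, deg(6)=6, deg(7)=8, deg(8)=7, deg(9)=5, deg(10)=5, deg(11)=4, deg(12)=5)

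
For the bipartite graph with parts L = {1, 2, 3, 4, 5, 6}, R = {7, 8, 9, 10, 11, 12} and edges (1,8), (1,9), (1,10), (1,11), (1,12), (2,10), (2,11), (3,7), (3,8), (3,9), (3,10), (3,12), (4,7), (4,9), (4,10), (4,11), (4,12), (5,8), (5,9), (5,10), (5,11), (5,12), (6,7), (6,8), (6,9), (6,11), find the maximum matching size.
6 (matching: (1,12), (2,11), (3,10), (4,9), (5,8), (6,7); upper bound min(|L|,|R|) = min(6,6) = 6)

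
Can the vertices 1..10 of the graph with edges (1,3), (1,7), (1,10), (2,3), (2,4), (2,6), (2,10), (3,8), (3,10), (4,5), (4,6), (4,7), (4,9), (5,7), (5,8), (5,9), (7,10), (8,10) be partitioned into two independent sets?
No (odd cycle of length 3: 10 -> 1 -> 7 -> 10)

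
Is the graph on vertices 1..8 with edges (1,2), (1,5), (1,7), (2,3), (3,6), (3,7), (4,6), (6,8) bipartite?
Yes. Partition: {1, 3, 4, 8}, {2, 5, 6, 7}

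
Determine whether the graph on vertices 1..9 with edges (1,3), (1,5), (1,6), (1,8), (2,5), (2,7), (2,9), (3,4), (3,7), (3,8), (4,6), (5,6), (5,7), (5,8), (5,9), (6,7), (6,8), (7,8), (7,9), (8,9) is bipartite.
No (odd cycle of length 3: 3 -> 1 -> 8 -> 3)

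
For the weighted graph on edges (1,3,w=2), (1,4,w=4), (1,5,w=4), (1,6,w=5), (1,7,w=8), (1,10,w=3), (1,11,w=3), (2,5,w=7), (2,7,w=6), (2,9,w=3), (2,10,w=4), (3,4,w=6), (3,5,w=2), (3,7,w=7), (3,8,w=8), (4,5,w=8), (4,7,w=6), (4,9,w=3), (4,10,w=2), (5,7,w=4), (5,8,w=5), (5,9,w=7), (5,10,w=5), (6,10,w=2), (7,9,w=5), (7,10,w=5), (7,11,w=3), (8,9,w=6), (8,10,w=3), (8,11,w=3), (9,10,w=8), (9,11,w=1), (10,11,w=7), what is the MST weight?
24 (MST edges: (1,3,w=2), (1,10,w=3), (1,11,w=3), (2,9,w=3), (3,5,w=2), (4,10,w=2), (6,10,w=2), (7,11,w=3), (8,11,w=3), (9,11,w=1); sum of weights 2 + 3 + 3 + 3 + 2 + 2 + 2 + 3 + 3 + 1 = 24)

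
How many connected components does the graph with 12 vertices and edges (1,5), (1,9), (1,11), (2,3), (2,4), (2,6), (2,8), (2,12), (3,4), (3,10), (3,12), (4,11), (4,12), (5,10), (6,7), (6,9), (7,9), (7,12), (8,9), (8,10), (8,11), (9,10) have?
1 (components: {1, 2, 3, 4, 5, 6, 7, 8, 9, 10, 11, 12})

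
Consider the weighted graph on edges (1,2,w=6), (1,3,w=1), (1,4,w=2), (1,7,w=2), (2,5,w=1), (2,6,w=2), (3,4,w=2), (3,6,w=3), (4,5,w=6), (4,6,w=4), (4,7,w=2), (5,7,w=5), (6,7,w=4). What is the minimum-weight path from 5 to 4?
6 (path: 5 -> 4; weights 6 = 6)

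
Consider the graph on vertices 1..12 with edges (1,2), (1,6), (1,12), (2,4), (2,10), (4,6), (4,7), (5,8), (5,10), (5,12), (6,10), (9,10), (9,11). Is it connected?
No, it has 2 components: {1, 2, 4, 5, 6, 7, 8, 9, 10, 11, 12}, {3}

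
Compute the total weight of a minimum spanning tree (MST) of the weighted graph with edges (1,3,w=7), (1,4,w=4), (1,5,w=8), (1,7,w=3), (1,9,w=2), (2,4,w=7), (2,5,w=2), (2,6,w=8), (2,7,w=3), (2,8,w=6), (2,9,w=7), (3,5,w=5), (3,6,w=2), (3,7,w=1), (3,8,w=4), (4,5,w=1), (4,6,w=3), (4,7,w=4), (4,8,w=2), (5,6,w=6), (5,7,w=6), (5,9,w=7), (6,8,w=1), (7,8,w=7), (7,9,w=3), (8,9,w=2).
13 (MST edges: (1,9,w=2), (2,5,w=2), (3,6,w=2), (3,7,w=1), (4,5,w=1), (4,8,w=2), (6,8,w=1), (8,9,w=2); sum of weights 2 + 2 + 2 + 1 + 1 + 2 + 1 + 2 = 13)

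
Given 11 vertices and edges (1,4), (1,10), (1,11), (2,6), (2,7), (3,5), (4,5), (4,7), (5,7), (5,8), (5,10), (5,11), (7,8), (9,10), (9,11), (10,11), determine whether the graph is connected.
Yes (BFS from 1 visits [1, 4, 10, 11, 5, 7, 9, 3, 8, 2, 6] — all 11 vertices reached)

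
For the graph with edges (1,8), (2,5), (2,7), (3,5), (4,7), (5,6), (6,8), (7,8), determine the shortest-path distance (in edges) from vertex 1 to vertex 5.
3 (path: 1 -> 8 -> 6 -> 5, 3 edges)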